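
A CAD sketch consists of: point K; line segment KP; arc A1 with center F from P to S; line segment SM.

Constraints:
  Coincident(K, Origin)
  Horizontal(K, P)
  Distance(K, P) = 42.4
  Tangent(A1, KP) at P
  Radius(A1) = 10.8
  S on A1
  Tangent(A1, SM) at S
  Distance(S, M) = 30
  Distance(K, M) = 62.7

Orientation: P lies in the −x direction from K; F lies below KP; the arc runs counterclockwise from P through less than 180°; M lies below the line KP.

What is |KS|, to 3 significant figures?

54.6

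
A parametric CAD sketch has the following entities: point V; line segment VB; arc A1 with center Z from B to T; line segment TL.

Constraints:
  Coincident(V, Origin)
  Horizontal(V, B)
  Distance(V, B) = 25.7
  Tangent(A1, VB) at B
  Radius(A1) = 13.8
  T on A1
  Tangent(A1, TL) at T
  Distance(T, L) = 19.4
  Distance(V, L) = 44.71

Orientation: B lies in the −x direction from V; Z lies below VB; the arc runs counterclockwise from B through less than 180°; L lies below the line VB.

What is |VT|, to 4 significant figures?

42.81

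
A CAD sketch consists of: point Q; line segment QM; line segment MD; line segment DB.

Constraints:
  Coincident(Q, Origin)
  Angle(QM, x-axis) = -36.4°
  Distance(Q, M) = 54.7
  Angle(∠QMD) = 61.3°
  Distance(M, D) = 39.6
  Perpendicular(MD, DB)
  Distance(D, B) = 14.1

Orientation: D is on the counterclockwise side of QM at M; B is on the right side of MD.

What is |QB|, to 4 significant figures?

63.50

∠QMD = 61.3°, so MD runs at -36.4° + (180° − 61.3°) = 82.30° from the x-axis; with |MD| = 39.6, D = M + 39.6·(cos 82.30°, sin 82.30°) = (49.33, 6.783). MD is perpendicular to DB; with |DB| = 14.1 on the right of MD, B = D + 14.1·(0.9910, -0.1340) = (63.31, 4.894). Then |QB| = |B − Q| = 63.50.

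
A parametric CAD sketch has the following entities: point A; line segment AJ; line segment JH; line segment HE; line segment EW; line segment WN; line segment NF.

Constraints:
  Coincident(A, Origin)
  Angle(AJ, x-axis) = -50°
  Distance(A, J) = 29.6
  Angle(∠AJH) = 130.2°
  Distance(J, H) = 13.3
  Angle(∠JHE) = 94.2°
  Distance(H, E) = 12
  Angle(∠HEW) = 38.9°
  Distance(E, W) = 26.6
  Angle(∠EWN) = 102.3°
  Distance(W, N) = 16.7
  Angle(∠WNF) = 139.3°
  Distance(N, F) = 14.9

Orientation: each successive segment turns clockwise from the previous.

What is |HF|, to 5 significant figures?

25.839

A is at the origin; AJ runs at -50.0° with length 29.6, so J = (19.027, -22.675). ∠AJH = 130.2° gives JH at -99.800° from the x-axis; with |JH| = 13.3, H = (16.763, -35.781). ∠JHE = 94.2° gives HE at 174.40° from the x-axis; with |HE| = 12.0, E = (4.8200, -34.610). ∠HEW = 38.9° gives EW at 33.300° from the x-axis; with |EW| = 26.6, W = (27.052, -20.006). ∠EWN = 102.3° gives WN at -44.400° from the x-axis; with |WN| = 16.7, N = (38.984, -31.690). ∠WNF = 139.3° gives NF at -85.100° from the x-axis; with |NF| = 14.9, F = (40.257, -46.536). Then |HF| = |F − H| = 25.839.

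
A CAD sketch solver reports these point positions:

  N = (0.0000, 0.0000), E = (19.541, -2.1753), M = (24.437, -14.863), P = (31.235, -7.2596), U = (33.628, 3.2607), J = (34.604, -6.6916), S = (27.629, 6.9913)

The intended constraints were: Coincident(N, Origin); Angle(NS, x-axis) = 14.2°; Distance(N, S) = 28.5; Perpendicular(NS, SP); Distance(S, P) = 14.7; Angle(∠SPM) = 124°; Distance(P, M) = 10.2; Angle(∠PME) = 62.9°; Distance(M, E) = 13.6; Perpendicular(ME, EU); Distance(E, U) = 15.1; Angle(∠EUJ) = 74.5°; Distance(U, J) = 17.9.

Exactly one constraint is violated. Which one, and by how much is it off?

Distance(U, J) = 17.9 — off by 7.90.

N = (0.00, 0.00) ✓; NS at 14.20° ✓; |NS| = 28.50 ✓; ∠(NS, SP) = 90.00° ✓; |SP| = 14.70 ✓; ∠SPM = 124.0° ✓; |PM| = 10.20 ✓; ∠PME = 62.90° ✓; |ME| = 13.60 ✓; ∠(ME, EU) = 90.00° ✓; |EU| = 15.10 ✓; ∠EUJ = 74.50° ✓; |UJ| = 10.00 ✗.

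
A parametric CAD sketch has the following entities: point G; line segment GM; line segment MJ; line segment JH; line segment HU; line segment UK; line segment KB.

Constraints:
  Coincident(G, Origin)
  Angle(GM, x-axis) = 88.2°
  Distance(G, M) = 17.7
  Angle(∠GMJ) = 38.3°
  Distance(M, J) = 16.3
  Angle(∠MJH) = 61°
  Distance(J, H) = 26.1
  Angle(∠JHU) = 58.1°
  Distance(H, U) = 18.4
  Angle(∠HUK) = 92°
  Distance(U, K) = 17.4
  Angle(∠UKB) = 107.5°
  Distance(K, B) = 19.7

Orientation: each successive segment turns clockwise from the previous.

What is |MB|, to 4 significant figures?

26.66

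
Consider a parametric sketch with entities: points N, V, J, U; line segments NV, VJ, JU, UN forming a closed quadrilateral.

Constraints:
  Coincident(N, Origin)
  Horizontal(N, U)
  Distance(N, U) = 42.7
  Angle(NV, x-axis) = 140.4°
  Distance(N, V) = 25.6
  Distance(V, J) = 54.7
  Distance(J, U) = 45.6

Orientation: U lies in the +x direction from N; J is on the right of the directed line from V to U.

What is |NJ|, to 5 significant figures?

31.631

Checks: |VJ| = 54.70 ✓; |JU| = 45.60 ✓.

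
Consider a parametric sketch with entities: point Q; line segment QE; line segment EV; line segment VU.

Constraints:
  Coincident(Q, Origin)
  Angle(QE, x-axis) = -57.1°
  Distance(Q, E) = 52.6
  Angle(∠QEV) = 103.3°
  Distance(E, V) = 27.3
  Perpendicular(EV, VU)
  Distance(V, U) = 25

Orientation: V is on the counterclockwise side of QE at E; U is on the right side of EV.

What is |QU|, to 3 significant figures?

85.8

Q is at the origin; QE runs at -57.1° with length 52.6, so E = 52.6·(cos -57.1°, sin -57.1°) = (28.6, -44.2). ∠QEV = 103.3°, so EV runs at -57.1° + (180° − 103.3°) = 19.6° from the x-axis; with |EV| = 27.3, V = E + 27.3·(cos 19.6°, sin 19.6°) = (54.3, -35.0). EV is perpendicular to VU; with |VU| = 25.0 on the right of EV, U = V + 25.0·(0.335, -0.942) = (62.7, -58.6). Then |QU| = |U − Q| = 85.8.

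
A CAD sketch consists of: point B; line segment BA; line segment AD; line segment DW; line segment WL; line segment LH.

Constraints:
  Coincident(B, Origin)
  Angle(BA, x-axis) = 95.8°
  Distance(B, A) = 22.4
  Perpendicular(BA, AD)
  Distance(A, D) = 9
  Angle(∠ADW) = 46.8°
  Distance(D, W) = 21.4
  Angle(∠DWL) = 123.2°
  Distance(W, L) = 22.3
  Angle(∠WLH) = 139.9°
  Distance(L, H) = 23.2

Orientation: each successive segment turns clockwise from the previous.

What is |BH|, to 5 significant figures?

51.148

B is at the origin; BA runs at 95.8° with length 22.4, so A = (-2.2637, 22.285). BA is perpendicular to AD, so AD runs at 5.8000°; with |AD| = 9.0, D = (6.6903, 23.195). ∠ADW = 46.8° gives DW at -127.40° from the x-axis; with |DW| = 21.4, W = (-6.3076, 6.1944). ∠DWL = 123.2° gives WL at 175.80° from the x-axis; with |WL| = 22.3, L = (-28.548, 7.8276). ∠WLH = 139.9° gives LH at 135.70° from the x-axis; with |LH| = 23.2, H = (-45.152, 24.031). Then |BH| = |H − B| = 51.148.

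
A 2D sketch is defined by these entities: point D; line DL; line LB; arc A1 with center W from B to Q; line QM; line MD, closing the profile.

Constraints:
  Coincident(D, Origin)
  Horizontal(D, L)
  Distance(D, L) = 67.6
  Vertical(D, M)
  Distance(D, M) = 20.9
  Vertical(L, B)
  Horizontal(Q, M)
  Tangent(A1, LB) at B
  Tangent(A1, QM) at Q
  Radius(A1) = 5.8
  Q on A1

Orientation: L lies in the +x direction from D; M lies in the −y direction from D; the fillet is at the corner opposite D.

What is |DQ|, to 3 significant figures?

65.2

The virtual corner opposite D is at (67.6, -20.9). Tangency of A1 to LB means the radius WB is perpendicular to LB and the tangent condition forces WQ to be normal to QM, with radius 5.8, so the center W sits 5.8 in from both sides at W = (61.8, -15.1). That places the tangent points at B = (67.6, -15.1) on LB and Q = (61.8, -20.9) on QM. Then |DQ| = |Q − D| = 65.2.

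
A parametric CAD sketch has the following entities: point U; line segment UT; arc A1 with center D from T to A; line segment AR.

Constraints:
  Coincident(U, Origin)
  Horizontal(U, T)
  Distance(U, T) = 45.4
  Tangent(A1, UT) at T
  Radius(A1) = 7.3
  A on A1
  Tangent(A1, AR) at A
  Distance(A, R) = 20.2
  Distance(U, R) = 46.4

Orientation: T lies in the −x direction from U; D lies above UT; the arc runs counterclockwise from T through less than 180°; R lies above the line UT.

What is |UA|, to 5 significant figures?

38.757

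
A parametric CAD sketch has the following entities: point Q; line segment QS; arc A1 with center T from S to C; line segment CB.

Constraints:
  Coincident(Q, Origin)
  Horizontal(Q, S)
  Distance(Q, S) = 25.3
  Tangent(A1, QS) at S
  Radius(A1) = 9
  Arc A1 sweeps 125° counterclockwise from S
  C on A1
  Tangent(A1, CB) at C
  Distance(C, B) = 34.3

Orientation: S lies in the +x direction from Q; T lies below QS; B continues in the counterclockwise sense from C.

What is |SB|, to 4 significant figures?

44.01

On A1, S sits at bearing 90° from T; a 125° counterclockwise sweep puts C at bearing 215°, so C = T + 9.0·(cos 215°, sin 215°) = (17.93, -14.16). Tangency of A1 to CB means the radius TC is perpendicular to CB, so CB runs along (−sin 215°, cos 215°); with |CB| = 34.3, B = (37.60, -42.26). Then |SB| = |B − S| = 44.01.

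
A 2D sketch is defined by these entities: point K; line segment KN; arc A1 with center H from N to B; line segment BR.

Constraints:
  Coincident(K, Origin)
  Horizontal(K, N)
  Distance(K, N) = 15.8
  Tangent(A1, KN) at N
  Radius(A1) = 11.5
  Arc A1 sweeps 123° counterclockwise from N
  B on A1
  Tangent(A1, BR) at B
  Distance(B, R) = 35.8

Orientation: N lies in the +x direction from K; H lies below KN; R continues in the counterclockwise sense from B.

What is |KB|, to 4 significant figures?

18.80

Since A1 is tangent to KN there, HN ⟂ KN, so H = N + (0, -11.5) = (15.80, -11.50). On A1, N sits at bearing 90° from H; a 123° counterclockwise sweep puts B at bearing 213°, so B = H + 11.5·(cos 213°, sin 213°) = (6.155, -17.76). Then |KB| = |B − K| = 18.80.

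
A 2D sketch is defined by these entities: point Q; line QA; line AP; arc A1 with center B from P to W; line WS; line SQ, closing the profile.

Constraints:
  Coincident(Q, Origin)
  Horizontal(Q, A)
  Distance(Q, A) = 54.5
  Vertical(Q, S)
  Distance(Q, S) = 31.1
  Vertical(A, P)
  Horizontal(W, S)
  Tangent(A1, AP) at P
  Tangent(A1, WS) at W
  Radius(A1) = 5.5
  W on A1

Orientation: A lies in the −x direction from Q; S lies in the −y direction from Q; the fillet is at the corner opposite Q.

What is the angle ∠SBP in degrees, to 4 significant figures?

173.6°

Q is at the origin; QA is horizontal with |QA| = 54.5 and A on the −x side, so A = (-54.50, 0.000). QS is vertical with |QS| = 31.1 and S on the −y side, so S = (0.000, -31.10). The virtual corner opposite Q is at (-54.50, -31.10). The tangent condition forces BP to be normal to AP and A1 meets WS tangentially, so BW is at right angles to WS, with radius 5.5, so the center B sits 5.5 in from both sides at B = (-49.00, -25.60). That places the tangent points at P = (-54.50, -25.60) on AP and W = (-49.00, -31.10) on WS. Then cos ∠SBP = BS·BP / (|BS||BP|), giving 173.6°.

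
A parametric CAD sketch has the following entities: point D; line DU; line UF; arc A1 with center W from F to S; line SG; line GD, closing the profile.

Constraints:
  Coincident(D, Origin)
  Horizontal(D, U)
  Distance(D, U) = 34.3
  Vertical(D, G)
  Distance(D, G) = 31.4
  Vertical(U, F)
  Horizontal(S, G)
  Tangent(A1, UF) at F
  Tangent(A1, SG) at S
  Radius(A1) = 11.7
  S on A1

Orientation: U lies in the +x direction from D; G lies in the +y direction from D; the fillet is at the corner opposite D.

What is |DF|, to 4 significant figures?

39.55

The virtual corner opposite D is at (34.30, 31.40). Since A1 is tangent to UF there, WF ⟂ UF and tangency of A1 to SG means the radius WS is perpendicular to SG, with radius 11.7, so the center W sits 11.7 in from both sides at W = (22.60, 19.70). That places the tangent points at F = (34.30, 19.70) on UF and S = (22.60, 31.40) on SG. Then |DF| = |F − D| = 39.55.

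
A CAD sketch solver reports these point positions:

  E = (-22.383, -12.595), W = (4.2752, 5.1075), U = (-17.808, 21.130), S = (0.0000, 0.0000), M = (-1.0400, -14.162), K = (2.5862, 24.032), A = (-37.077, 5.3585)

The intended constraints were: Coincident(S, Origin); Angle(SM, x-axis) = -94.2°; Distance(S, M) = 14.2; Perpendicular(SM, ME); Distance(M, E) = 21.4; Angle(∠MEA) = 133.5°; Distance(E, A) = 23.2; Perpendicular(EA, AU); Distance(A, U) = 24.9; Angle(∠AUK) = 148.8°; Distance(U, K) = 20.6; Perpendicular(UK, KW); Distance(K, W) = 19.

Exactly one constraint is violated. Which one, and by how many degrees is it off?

Perpendicular(UK, KW) — off by 3.00°.

S = (0.00, 0.00) ✓; SM at -94.20° ✓; |SM| = 14.20 ✓; ∠(SM, ME) = 90.00° ✓; |ME| = 21.40 ✓; ∠MEA = 133.5° ✓; |EA| = 23.20 ✓; ∠(EA, AU) = 90.00° ✓; |AU| = 24.90 ✓; ∠AUK = 148.8° ✓; |UK| = 20.60 ✓; ∠(UK, KW) = 93.00° ✗; |KW| = 19.00 ✓.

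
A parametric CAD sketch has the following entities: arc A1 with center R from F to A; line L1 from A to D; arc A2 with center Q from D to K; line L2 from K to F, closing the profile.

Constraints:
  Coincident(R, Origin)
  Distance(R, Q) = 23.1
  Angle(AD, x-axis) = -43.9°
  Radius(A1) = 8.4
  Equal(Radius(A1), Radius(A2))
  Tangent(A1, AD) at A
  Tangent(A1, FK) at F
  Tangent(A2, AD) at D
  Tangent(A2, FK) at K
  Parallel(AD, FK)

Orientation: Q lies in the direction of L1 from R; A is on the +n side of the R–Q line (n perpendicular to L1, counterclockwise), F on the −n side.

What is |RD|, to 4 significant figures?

24.58

Tangency of A1 to both parallel lines with radius 8.4 puts A and F at R ± 8.4·n: A = (5.825, 6.053), F = (-5.825, -6.053). Equal radii place D and K the same way about Q: D = Q + 8.4·n = (22.47, -9.965), K = Q − 8.4·n = (10.82, -22.07). Then |RD| = |D − R| = 24.58.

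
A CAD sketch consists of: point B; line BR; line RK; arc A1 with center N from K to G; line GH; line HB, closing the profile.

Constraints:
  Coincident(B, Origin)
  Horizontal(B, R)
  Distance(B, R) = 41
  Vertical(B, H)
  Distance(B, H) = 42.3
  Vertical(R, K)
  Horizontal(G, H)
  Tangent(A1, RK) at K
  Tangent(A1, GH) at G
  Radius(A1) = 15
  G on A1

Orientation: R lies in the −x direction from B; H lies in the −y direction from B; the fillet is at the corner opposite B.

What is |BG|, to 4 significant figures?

49.65

B is at the origin; B and R share the same y with |BR| = 41.0 and R on the −x side, so R = (-41.00, 0.000). B and H share the same x with |BH| = 42.3 and H on the −y side, so H = (0.000, -42.30). The virtual corner opposite B is at (-41.00, -42.30). A1 meets RK tangentially, so NK is at right angles to RK and A1 meets GH tangentially, so NG is at right angles to GH, with radius 15.0, so the center N sits 15.0 in from both sides at N = (-26.00, -27.30). That places the tangent points at K = (-41.00, -27.30) on RK and G = (-26.00, -42.30) on GH. Then |BG| = |G − B| = 49.65.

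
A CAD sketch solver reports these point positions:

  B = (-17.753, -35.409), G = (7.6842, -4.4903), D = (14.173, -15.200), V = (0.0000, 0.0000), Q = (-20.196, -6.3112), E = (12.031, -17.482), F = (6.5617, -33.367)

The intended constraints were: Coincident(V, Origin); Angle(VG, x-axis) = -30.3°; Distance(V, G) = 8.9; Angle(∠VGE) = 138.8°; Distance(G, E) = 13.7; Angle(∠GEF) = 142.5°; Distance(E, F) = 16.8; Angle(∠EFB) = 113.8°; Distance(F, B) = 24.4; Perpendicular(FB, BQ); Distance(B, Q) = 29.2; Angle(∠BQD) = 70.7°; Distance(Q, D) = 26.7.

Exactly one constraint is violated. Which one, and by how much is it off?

Distance(Q, D) = 26.7 — off by 8.80.

V = (0.00, 0.00) ✓; VG at -30.30° ✓; |VG| = 8.900 ✓; ∠VGE = 138.8° ✓; |GE| = 13.70 ✓; ∠GEF = 142.5° ✓; |EF| = 16.80 ✓; ∠EFB = 113.8° ✓; |FB| = 24.40 ✓; ∠(FB, BQ) = 90.00° ✓; |BQ| = 29.20 ✓; ∠BQD = 70.70° ✓; |QD| = 35.50 ✗.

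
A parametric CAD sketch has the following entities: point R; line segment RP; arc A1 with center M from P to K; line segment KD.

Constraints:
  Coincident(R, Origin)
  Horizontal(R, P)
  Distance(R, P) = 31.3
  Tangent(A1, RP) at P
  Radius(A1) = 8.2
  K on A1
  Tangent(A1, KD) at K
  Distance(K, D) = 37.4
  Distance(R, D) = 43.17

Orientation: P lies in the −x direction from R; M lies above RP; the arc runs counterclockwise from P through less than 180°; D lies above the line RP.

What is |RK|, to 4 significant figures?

24.17

R is at the origin; RP is horizontal with |RP| = 31.3 and P on the −x side, so P = (-31.30, 0.000). The tangent condition forces MP to be normal to RP, so M = P + (0, 8.2) = (-31.30, 8.200). Since MK ⟂ KD (tangency), |MD| = √(8.2² + 37.4²) = 38.29 regardless of where K sits on A1. So D lies on both circle(R, 43.17) and circle(M, 38.29); the above-RP intersection is D = (-12.23, 41.40). K is the foot of the tangent from D: K = (-23.48, 5.733).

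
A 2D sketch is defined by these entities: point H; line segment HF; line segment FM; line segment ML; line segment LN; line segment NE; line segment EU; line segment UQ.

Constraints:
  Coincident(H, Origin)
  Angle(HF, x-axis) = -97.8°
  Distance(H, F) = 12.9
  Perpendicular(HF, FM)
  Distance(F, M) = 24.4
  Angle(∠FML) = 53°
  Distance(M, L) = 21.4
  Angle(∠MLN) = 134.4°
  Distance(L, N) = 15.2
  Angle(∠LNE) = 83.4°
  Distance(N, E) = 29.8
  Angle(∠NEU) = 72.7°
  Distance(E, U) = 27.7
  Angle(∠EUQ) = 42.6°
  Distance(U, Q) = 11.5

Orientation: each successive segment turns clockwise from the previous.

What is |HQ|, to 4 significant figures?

16.29

H is at the origin; HF runs at -97.8° with length 12.9, so F = (-1.751, -12.78). HF is perpendicular to FM, so FM runs at 172.2°; with |FM| = 24.4, M = (-25.92, -9.469). ∠FML = 53.0° gives ML at 45.20° from the x-axis; with |ML| = 21.4, L = (-10.85, 5.716). ∠MLN = 134.4° gives LN at -0.4000° from the x-axis; with |LN| = 15.2, N = (4.354, 5.610). ∠LNE = 83.4° gives NE at -97.00° from the x-axis; with |NE| = 29.8, E = (0.7221, -23.97). ∠NEU = 72.7° gives EU at 155.7° from the x-axis; with |EU| = 27.7, U = (-24.52, -12.57). ∠EUQ = 42.6° gives UQ at 18.30° from the x-axis; with |UQ| = 11.5, Q = (-13.61, -8.959). Then |HQ| = |Q − H| = 16.29.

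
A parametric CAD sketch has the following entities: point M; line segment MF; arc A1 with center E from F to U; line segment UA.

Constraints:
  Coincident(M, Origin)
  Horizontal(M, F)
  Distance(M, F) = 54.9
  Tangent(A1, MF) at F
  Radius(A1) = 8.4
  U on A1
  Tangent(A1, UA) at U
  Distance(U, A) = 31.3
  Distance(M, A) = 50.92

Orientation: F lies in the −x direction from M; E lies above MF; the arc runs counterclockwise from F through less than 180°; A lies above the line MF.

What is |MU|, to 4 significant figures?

47.30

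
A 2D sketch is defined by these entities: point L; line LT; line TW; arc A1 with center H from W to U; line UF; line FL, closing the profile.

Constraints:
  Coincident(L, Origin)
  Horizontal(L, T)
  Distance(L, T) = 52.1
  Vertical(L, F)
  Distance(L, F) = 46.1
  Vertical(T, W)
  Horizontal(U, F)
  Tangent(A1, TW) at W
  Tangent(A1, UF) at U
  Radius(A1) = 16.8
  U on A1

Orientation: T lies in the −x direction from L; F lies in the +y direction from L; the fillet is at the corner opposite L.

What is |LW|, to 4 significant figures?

59.77

The virtual corner opposite L is at (-52.10, 46.10). The tangent condition forces HW to be normal to TW and the tangent condition forces HU to be normal to UF, with radius 16.8, so the center H sits 16.8 in from both sides at H = (-35.30, 29.30). That places the tangent points at W = (-52.10, 29.30) on TW and U = (-35.30, 46.10) on UF. Then |LW| = |W − L| = 59.77.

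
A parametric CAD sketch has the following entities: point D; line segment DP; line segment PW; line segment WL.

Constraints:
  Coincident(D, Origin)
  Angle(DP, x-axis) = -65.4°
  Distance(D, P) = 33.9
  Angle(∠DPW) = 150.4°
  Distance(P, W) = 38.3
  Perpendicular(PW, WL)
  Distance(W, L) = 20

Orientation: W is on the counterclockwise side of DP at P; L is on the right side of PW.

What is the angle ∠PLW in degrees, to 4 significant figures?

62.43°

D is at the origin; DP runs at -65.4° with length 33.9, so P = 33.9·(cos -65.4°, sin -65.4°) = (14.11, -30.82). ∠DPW = 150.4°, so PW runs at -65.4° + (180° − 150.4°) = -35.80° from the x-axis; with |PW| = 38.3, W = P + 38.3·(cos -35.80°, sin -35.80°) = (45.18, -53.23). PW is perpendicular to WL; with |WL| = 20.0 on the right of PW, L = W + 20.0·(-0.5850, -0.8111) = (33.48, -69.45). Then cos ∠PLW = LP·LW / (|LP||LW|), giving 62.43°.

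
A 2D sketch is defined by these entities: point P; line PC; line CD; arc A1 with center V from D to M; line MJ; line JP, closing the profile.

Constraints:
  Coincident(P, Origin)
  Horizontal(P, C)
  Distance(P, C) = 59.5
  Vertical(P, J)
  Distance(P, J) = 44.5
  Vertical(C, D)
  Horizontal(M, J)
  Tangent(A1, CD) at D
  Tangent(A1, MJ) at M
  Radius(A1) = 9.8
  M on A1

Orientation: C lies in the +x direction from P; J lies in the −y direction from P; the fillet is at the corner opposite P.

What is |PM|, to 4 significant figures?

66.71

P is at the origin; P and C share the same y with |PC| = 59.5 and C on the +x side, so C = (59.50, 0.000). P and J share the same x with |PJ| = 44.5 and J on the −y side, so J = (0.000, -44.50). The virtual corner opposite P is at (59.50, -44.50). A1 meets CD tangentially, so VD is at right angles to CD and the tangent condition forces VM to be normal to MJ, with radius 9.8, so the center V sits 9.8 in from both sides at V = (49.70, -34.70). That places the tangent points at D = (59.50, -34.70) on CD and M = (49.70, -44.50) on MJ. Then |PM| = |M − P| = 66.71.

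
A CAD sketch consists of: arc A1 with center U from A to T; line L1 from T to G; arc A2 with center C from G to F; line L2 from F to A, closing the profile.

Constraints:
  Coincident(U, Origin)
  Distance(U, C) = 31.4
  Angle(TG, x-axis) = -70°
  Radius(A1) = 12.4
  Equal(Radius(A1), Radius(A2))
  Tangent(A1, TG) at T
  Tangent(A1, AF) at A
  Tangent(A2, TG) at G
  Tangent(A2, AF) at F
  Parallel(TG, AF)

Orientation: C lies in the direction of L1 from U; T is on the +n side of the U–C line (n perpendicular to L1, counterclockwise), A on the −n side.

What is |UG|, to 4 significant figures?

33.76

The slot axis is L1's direction at -70.0°, so u = (cos -70.0°, sin -70.0°) = (0.3420, -0.9397) and n = (−sin -70.0°, cos -70.0°) = (0.9397, 0.3420). U is at the origin and C lies 31.4 along u from U, so C = 31.4·u = (10.74, -29.51). Tangency of A1 to both parallel lines with radius 12.4 puts T and A at U ± 12.4·n: T = (11.65, 4.241), A = (-11.65, -4.241). Equal radii place G and F the same way about C: G = C + 12.4·n = (22.39, -25.27), F = C − 12.4·n = (-0.9128, -33.75). Then |UG| = |G − U| = 33.76.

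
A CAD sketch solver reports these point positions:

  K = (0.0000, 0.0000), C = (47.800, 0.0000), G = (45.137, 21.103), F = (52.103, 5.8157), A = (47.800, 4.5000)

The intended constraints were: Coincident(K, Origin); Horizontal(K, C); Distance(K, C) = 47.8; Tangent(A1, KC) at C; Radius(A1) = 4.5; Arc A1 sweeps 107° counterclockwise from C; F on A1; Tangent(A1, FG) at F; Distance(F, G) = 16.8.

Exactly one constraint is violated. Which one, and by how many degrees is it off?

Tangent(A1, FG) at F — off by 7.50°.

K = (0.00, 0.00) ✓; K.y = 0.00, C.y = 0.00 ✓; |KC| = 47.80 ✓; ∠(AC, CK) = 90.00° ✓; |AC| = 4.500 ✓; bearing(A→F) − bearing(A→C) = 107.0° ✓; |AF| = 4.500 ✓; ∠(AF, FG) = 82.50° ✗; |FG| = 16.80 ✓.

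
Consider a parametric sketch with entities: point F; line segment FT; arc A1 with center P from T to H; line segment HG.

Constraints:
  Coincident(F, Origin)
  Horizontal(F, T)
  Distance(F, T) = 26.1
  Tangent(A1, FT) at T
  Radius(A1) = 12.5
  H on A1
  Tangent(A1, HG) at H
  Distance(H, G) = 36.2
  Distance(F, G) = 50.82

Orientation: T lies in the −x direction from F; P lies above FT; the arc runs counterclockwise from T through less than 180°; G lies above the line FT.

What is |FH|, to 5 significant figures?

18.573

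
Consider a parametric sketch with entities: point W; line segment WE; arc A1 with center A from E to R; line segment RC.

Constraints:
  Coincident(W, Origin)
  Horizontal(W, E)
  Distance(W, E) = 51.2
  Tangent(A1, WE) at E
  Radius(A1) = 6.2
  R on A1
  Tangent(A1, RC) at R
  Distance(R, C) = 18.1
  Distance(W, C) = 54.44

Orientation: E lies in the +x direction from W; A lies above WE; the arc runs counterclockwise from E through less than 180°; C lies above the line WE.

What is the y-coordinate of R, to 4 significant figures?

9.074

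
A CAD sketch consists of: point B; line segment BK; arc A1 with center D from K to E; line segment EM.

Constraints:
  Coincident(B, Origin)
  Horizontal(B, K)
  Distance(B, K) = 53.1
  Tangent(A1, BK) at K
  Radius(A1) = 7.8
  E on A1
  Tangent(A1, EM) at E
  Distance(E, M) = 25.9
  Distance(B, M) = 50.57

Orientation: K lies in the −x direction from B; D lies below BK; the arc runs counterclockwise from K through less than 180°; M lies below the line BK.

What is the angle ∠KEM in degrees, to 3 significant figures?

112°

Checks: |DE| = 7.800 ✓; ∠(DE, EM) = 90.00° ✓; |EM| = 25.90 ✓; |BM| = 50.57 ✓.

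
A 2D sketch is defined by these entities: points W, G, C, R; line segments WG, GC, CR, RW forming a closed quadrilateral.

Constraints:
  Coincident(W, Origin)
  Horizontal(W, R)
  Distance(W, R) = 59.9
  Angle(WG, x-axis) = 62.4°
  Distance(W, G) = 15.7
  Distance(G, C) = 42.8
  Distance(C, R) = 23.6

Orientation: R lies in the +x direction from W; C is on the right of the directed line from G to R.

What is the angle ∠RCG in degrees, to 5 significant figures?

106.52°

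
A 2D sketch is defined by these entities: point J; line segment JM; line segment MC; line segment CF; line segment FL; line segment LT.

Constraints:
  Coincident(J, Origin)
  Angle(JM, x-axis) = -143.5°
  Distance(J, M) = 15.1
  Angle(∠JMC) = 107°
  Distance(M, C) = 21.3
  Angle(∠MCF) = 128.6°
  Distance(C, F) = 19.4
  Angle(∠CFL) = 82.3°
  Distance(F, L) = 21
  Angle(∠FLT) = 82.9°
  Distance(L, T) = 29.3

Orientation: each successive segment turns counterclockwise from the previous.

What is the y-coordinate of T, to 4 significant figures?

-12.63

∠CFL = 82.3° gives FL at 78.60° from the x-axis; with |FL| = 21.0, L = (17.45, -14.82). ∠FLT = 82.9° gives LT at 175.7° from the x-axis; with |LT| = 29.3, T = (-11.76, -12.63). So T.y = -12.63.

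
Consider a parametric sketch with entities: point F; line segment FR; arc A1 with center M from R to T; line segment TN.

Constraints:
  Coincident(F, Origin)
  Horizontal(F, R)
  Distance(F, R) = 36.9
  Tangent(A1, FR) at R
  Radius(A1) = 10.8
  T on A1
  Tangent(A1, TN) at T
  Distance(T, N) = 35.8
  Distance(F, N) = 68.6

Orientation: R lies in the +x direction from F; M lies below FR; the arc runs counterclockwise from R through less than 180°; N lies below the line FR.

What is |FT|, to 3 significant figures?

33.7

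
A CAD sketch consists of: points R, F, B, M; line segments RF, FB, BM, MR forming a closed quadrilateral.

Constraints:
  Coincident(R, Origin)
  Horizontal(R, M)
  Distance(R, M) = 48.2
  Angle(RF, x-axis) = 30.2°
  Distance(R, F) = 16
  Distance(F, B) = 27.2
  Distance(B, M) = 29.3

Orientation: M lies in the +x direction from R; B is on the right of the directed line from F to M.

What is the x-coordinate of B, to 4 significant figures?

24.36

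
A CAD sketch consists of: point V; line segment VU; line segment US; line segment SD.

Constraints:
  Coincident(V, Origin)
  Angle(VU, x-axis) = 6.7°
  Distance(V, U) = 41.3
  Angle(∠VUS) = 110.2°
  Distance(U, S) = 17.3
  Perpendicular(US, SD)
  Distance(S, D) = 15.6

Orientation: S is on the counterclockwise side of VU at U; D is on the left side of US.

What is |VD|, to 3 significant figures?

39.1

∠VUS = 110.2°, so US runs at 6.7° + (180° − 110.2°) = 76.5° from the x-axis; with |US| = 17.3, S = U + 17.3·(cos 76.5°, sin 76.5°) = (45.1, 21.6). US ⟂ SD; with |SD| = 15.6 on the left of US, D = S + 15.6·(-0.972, 0.233) = (29.9, 25.3). Then |VD| = |D − V| = 39.1.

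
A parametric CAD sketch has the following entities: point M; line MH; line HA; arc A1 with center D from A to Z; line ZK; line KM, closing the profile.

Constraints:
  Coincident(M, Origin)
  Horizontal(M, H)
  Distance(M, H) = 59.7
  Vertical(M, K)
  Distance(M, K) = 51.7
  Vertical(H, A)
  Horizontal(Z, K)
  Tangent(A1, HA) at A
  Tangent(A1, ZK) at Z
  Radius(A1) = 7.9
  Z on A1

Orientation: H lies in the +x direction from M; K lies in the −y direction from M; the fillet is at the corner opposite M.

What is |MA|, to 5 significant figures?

74.044

M is at the origin; MH is horizontal with |MH| = 59.7 and H on the +x side, so H = (59.700, 0.0000). M and K share the same x with |MK| = 51.7 and K on the −y side, so K = (0.0000, -51.700). The virtual corner opposite M is at (59.700, -51.700). Tangency of A1 to HA means the radius DA is perpendicular to HA and A1 meets ZK tangentially, so DZ is at right angles to ZK, with radius 7.9, so the center D sits 7.9 in from both sides at D = (51.800, -43.800). That places the tangent points at A = (59.700, -43.800) on HA and Z = (51.800, -51.700) on ZK. Then |MA| = |A − M| = 74.044.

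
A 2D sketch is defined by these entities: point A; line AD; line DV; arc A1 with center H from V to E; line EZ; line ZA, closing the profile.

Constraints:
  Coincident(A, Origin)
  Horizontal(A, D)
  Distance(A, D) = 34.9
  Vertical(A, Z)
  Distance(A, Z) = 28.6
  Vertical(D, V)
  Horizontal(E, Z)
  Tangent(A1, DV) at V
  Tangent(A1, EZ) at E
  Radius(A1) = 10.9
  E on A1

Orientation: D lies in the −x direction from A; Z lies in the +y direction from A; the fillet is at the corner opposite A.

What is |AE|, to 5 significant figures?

37.336

A is at the origin; AD is horizontal with |AD| = 34.9 and D on the −x side, so D = (-34.900, 0.0000). A and Z share the same x with |AZ| = 28.6 and Z on the +y side, so Z = (0.0000, 28.600). The virtual corner opposite A is at (-34.900, 28.600). The tangent condition forces HV to be normal to DV and the tangent condition forces HE to be normal to EZ, with radius 10.9, so the center H sits 10.9 in from both sides at H = (-24.000, 17.700). That places the tangent points at V = (-34.900, 17.700) on DV and E = (-24.000, 28.600) on EZ. Then |AE| = |E − A| = 37.336.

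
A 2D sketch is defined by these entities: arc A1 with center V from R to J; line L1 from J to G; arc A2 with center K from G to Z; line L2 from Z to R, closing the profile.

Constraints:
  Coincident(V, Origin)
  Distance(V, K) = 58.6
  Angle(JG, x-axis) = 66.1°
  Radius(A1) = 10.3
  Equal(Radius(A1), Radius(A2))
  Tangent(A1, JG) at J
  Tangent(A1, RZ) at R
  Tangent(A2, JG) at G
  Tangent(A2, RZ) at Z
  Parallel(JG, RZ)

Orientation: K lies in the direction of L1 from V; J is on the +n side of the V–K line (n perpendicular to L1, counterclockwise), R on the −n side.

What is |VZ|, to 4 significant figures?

59.50

The slot axis is L1's direction at 66.1°, so u = (cos 66.1°, sin 66.1°) = (0.4051, 0.9143) and n = (−sin 66.1°, cos 66.1°) = (-0.9143, 0.4051). V is at the origin and K lies 58.6 along u from V, so K = 58.6·u = (23.74, 53.58). Tangency of A1 to both parallel lines with radius 10.3 puts J and R at V ± 10.3·n: J = (-9.417, 4.173), R = (9.417, -4.173). Equal radii place G and Z the same way about K: G = K + 10.3·n = (14.32, 57.75), Z = K − 10.3·n = (33.16, 49.40). Then |VZ| = |Z − V| = 59.50.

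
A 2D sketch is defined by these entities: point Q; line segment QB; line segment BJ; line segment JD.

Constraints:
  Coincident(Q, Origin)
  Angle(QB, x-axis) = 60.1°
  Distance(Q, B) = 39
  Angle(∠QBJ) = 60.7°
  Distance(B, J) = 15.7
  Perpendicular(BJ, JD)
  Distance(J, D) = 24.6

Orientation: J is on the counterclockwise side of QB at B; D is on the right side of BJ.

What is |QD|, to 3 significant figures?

58.7

∠QBJ = 60.7°, so BJ runs at 60.1° + (180° − 60.7°) = 179° from the x-axis; with |BJ| = 15.7, J = B + 15.7·(cos 179°, sin 179°) = (3.74, 34.0). BJ is perpendicular to JD; with |JD| = 24.6 on the right of BJ, D = J + 24.6·(0.0105, 1.00) = (4.00, 58.6). Then |QD| = |D − Q| = 58.7.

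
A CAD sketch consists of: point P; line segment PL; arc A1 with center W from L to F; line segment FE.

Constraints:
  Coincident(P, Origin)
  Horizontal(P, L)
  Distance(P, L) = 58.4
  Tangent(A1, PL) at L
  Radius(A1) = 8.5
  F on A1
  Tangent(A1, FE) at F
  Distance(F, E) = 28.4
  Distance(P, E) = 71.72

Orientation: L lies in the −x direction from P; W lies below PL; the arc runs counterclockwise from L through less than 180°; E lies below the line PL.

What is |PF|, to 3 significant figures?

67.5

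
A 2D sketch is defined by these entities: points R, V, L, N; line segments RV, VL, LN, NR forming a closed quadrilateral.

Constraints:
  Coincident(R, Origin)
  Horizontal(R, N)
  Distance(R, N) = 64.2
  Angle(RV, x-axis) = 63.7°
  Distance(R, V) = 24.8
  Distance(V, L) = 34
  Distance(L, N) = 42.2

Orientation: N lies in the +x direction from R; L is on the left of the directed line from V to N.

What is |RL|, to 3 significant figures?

55.4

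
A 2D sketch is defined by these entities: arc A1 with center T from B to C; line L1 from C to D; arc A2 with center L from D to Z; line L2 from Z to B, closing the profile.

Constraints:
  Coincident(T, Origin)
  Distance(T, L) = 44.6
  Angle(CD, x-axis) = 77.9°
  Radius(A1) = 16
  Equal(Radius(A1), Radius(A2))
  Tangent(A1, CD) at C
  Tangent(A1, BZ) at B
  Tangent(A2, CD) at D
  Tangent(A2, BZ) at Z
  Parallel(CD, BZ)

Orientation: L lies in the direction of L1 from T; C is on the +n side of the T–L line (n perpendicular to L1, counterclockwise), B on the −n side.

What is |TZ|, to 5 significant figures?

47.383

The slot axis is L1's direction at 77.9°, so u = (cos 77.9°, sin 77.9°) = (0.20962, 0.97778) and n = (−sin 77.9°, cos 77.9°) = (-0.97778, 0.20962). T is at the origin and L lies 44.6 along u from T, so L = 44.6·u = (9.3490, 43.609). Tangency of A1 to both parallel lines with radius 16.0 puts C and B at T ± 16.0·n: C = (-15.645, 3.3539), B = (15.645, -3.3539). Equal radii place D and Z the same way about L: D = L + 16.0·n = (-6.2955, 46.963), Z = L − 16.0·n = (24.994, 40.255). Then |TZ| = |Z − T| = 47.383.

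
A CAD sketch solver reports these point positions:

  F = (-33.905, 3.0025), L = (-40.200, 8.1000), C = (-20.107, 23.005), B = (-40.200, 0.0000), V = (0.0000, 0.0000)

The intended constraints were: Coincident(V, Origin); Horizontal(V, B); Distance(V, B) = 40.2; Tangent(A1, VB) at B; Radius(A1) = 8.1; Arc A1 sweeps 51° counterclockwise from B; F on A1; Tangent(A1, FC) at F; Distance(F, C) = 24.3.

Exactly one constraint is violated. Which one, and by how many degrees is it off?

Tangent(A1, FC) at F — off by 4.40°.

V = (0.00, 0.00) ✓; V.y = 0.00, B.y = 0.00 ✓; |VB| = 40.20 ✓; ∠(LB, BV) = 90.00° ✓; |LB| = 8.100 ✓; bearing(L→F) − bearing(L→B) = 51.00° ✓; |LF| = 8.100 ✓; ∠(LF, FC) = 85.60° ✗; |FC| = 24.30 ✓.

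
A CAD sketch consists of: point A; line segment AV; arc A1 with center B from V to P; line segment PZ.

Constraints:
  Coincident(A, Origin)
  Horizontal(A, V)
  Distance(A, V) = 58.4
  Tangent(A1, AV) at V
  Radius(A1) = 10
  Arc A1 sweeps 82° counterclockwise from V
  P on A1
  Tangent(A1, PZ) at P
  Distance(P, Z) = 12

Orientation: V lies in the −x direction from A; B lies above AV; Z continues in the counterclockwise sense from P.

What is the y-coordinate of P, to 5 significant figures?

8.6083

Since A1 is tangent to AV there, BV ⟂ AV, so B = V + (0, 10) = (-58.400, 10.000). On A1, V sits at bearing -90° from B; an 82° counterclockwise sweep puts P at bearing -8°, so P = B + 10.0·(cos -8°, sin -8°) = (-48.497, 8.6083). So P.y = 8.6083.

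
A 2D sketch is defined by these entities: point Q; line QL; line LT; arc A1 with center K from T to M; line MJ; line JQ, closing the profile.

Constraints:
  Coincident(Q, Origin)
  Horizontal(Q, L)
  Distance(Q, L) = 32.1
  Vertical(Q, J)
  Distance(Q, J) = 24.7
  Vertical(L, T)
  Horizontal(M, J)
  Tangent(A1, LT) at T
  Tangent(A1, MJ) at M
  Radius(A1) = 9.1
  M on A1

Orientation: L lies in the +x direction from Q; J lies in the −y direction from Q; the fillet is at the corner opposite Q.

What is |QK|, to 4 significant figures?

27.79

Q is at the origin; QL is horizontal with |QL| = 32.1 and L on the +x side, so L = (32.10, 0.000). Q and J share the same x with |QJ| = 24.7 and J on the −y side, so J = (0.000, -24.70). The virtual corner opposite Q is at (32.10, -24.70). The tangent condition forces KT to be normal to LT and tangency of A1 to MJ means the radius KM is perpendicular to MJ, with radius 9.1, so the center K sits 9.1 in from both sides at K = (23.00, -15.60). Then |QK| = |K − Q| = 27.79.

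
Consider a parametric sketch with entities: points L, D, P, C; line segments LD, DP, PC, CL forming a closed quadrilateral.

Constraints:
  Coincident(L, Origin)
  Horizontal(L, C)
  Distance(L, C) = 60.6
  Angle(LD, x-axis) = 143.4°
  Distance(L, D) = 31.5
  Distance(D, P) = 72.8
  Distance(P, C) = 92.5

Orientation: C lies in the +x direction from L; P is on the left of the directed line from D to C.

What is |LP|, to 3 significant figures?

81.2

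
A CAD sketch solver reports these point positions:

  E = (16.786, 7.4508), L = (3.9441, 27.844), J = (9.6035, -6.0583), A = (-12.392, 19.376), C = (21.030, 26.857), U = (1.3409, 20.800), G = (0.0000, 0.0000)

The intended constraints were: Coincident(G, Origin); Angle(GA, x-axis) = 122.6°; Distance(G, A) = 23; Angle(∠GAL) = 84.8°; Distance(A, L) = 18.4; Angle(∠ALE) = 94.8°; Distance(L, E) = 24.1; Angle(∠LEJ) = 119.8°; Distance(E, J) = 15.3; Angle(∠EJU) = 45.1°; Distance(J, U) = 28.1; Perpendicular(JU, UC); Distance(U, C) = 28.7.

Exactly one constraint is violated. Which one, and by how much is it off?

Distance(U, C) = 28.7 — off by 8.10.

G = (0.00, 0.00) ✓; GA at 122.6° ✓; |GA| = 23.00 ✓; ∠GAL = 84.80° ✓; |AL| = 18.40 ✓; ∠ALE = 94.80° ✓; |LE| = 24.10 ✓; ∠LEJ = 119.8° ✓; |EJ| = 15.30 ✓; ∠EJU = 45.10° ✓; |JU| = 28.10 ✓; ∠(JU, UC) = 90.00° ✓; |UC| = 20.60 ✗.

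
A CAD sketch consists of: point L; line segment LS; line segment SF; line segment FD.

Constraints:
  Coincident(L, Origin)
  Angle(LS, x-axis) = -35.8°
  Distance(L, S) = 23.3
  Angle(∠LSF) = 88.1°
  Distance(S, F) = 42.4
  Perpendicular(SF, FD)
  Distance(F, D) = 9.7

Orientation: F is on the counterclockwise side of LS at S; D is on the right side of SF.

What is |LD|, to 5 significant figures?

53.113

L is at the origin; LS runs at -35.8° with length 23.3, so S = 23.3·(cos -35.8°, sin -35.8°) = (18.898, -13.630). ∠LSF = 88.1°, so SF runs at -35.8° + (180° − 88.1°) = 56.100° from the x-axis; with |SF| = 42.4, F = S + 42.4·(cos 56.100°, sin 56.100°) = (42.546, 21.563). SF ⟂ FD; with |FD| = 9.7 on the right of SF, D = F + 9.7·(0.83001, -0.55775) = (50.597, 16.153). Then |LD| = |D − L| = 53.113.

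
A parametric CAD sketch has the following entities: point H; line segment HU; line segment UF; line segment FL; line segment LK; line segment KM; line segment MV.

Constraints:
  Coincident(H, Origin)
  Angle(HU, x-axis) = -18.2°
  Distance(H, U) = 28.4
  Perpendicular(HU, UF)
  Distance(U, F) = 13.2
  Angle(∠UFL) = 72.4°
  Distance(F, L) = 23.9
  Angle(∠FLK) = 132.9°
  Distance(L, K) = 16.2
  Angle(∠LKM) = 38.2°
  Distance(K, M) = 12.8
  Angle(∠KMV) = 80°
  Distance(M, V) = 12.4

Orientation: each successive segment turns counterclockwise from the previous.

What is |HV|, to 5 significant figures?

7.5359

∠LKM = 38.2° gives KM at 8.3000° from the x-axis; with |KM| = 12.8, M = (8.7179, -5.9837). ∠KMV = 80.0° gives MV at 108.30° from the x-axis; with |MV| = 12.4, V = (4.8244, 5.7892). Then |HV| = |V − H| = 7.5359.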